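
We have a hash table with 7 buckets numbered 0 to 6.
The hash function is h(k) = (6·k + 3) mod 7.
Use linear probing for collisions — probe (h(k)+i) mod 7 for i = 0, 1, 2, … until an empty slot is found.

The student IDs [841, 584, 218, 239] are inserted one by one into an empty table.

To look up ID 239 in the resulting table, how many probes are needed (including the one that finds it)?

3

841: h=2 => slot 2
584: h=0 => slot 0
218: h=2, probe 2,3 => slot 3
239: h=2, probe 2,3,4 => slot 4
Table: [584, -, 841, 218, 239, -, -]
Lookup 239: h=2, probe 2,3,4 → found at 4.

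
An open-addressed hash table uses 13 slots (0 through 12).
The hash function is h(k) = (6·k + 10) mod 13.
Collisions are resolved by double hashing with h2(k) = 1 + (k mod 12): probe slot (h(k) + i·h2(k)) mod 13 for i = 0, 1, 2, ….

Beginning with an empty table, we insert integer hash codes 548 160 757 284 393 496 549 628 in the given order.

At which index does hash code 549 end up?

6

548: h=9 → slot 9
160: h=8 → slot 8
757: h=2 → slot 2
284: h=11 → slot 11
393: h=2, h2=10, probe 2,12 → slot 12
496: h=9, h2=5, probe 9,1 → slot 1
549: h=2, h2=10, probe 2,12,9,6 → slot 6
628: h=8, h2=5, probe 8,0 → slot 0
Table: [628, 496, 757, —, —, —, 549, —, 160, 548, —, 284, 393]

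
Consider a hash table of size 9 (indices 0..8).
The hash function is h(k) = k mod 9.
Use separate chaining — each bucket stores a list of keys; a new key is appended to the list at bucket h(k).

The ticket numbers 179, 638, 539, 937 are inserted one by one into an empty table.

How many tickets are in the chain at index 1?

Insert 179: h=8, bucket 8 empty → new chain.
Insert 638: h=8, bucket 8 nonempty → append to chain.
Insert 539: h=8, bucket 8 nonempty → append to chain.
Insert 937: h=1, bucket 1 empty → new chain.
Final buckets:
0: -
1: 937
2: -
3: -
4: -
5: -
6: -
7: -
8: 179 -> 638 -> 539

1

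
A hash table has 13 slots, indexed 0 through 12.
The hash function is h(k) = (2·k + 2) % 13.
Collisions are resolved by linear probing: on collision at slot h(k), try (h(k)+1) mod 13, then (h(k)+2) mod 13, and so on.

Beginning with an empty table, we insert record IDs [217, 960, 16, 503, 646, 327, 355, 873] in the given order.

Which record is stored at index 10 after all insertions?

217 hashes to 7; slot 7 is free => place at 7.
960 hashes to 11; slot 11 is free => place at 11.
16 hashes to 8; slot 8 is free => place at 8.
503 hashes to 7; 7,8 taken => place at 9.
646 hashes to 7; 7,8,9 taken => place at 10.
327 hashes to 6; slot 6 is free => place at 6.
355 hashes to 10; 10,11 taken => place at 12.
873 hashes to 6; 6,7,8,9,10,11,12 taken => place at 0.
Table: [873, ∅, ∅, ∅, ∅, ∅, 327, 217, 16, 503, 646, 960, 355]

646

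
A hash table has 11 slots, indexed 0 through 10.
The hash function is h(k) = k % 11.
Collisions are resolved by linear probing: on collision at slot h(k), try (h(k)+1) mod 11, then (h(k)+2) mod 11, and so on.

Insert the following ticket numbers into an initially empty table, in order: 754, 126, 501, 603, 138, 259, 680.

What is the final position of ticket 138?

8

754: h=6 => slot 6
126: h=5 => slot 5
501: h=6, probe 6,7 => slot 7
603: h=9 => slot 9
138: h=6, probe 6,7,8 => slot 8
259: h=6, probe 6,7,8,9,10 => slot 10
680: h=9, probe 9,10,0 => slot 0
Table: [680, _, _, _, _, 126, 754, 501, 138, 603, 259]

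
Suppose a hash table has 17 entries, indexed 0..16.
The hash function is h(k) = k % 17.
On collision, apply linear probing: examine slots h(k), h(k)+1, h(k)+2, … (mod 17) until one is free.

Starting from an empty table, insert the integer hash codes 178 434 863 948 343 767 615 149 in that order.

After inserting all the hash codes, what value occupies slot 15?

178: h=8 -> slot 8
434: h=9 -> slot 9
863: h=13 -> slot 13
948: h=13, probe 13,14 -> slot 14
343: h=3 -> slot 3
767: h=2 -> slot 2
615: h=3, probe 3,4 -> slot 4
149: h=13, probe 13,14,15 -> slot 15
Table: [—, —, 767, 343, 615, —, —, —, 178, 434, —, —, —, 863, 948, 149, —]

149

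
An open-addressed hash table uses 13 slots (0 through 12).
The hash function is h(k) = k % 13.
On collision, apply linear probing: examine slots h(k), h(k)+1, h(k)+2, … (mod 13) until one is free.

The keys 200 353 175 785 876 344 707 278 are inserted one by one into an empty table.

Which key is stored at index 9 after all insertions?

Insert 200: h=5, slot 5 empty → index 5.
Insert 353: h=2, slot 2 empty → index 2.
Insert 175: h=6, slot 6 empty → index 6.
Insert 785: h=5, slots 5,6 occupied → index 7.
Insert 876: h=5, slots 5,6,7 occupied → index 8.
Insert 344: h=6, slots 6,7,8 occupied → index 9.
Insert 707: h=5, slots 5,6,7,8,9 occupied → index 10.
Insert 278: h=5, slots 5,6,7,8,9,10 occupied → index 11.
Table: [-, -, 353, -, -, 200, 175, 785, 876, 344, 707, 278, -]

344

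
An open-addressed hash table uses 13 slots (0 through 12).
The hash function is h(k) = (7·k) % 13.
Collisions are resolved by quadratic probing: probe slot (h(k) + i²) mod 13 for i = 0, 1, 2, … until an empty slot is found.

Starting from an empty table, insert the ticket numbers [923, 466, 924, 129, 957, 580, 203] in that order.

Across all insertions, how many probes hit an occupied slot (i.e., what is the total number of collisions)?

3

Insert 923: h=0, slot 0 empty -> index 0.
Insert 466: h=12, slot 12 empty -> index 12.
Insert 924: h=7, slot 7 empty -> index 7.
Insert 129: h=6, slot 6 empty -> index 6.
Insert 957: h=4, slot 4 empty -> index 4.
Insert 580: h=4, slot 4 occupied -> index 5.
Insert 203: h=4, slots 4,5 occupied -> index 8.
Table: [923, _, _, _, 957, 580, 129, 924, 203, _, _, _, 466]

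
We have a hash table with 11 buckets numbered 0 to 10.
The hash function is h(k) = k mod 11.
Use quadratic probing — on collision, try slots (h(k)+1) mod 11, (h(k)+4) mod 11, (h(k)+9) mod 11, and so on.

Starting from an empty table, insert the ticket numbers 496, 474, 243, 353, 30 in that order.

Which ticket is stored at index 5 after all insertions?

496 hashes to 1; slot 1 is free → place at 1.
474 hashes to 1; 1 taken → place at 2.
243 hashes to 1; 1,2 taken → place at 5.
353 hashes to 1; 1,2,5 taken → place at 10.
30 hashes to 8; slot 8 is free → place at 8.
Table: [∅, 496, 474, ∅, ∅, 243, ∅, ∅, 30, ∅, 353]

243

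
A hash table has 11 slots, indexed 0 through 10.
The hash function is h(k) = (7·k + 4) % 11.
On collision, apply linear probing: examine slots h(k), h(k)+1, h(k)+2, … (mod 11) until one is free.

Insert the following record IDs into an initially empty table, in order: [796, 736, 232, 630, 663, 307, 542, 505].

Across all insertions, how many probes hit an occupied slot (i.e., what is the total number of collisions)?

8

796 hashes to 10; slot 10 is free => place at 10.
736 hashes to 8; slot 8 is free => place at 8.
232 hashes to 0; slot 0 is free => place at 0.
630 hashes to 3; slot 3 is free => place at 3.
663 hashes to 3; 3 taken => place at 4.
307 hashes to 8; 8 taken => place at 9.
542 hashes to 3; 3,4 taken => place at 5.
505 hashes to 8; 8,9,10,0 taken => place at 1.
Table: [232, 505, ∅, 630, 663, 542, ∅, ∅, 736, 307, 796]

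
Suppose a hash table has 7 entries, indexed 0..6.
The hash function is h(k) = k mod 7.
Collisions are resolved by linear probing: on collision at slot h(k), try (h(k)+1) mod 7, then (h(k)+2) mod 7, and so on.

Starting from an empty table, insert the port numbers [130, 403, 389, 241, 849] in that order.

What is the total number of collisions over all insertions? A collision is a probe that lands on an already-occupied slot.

3

Insert 130: h=4, slot 4 empty → index 4.
Insert 403: h=4, slot 4 occupied → index 5.
Insert 389: h=4, slots 4,5 occupied → index 6.
Insert 241: h=3, slot 3 empty → index 3.
Insert 849: h=2, slot 2 empty → index 2.
Table: [—, —, 849, 241, 130, 403, 389]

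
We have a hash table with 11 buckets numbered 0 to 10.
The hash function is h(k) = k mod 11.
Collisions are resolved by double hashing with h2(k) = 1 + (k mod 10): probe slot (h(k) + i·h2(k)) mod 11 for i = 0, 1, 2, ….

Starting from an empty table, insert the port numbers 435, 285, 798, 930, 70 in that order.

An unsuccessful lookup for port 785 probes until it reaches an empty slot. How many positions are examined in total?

Insert 435: h=6, slot 6 empty -> index 6.
Insert 285: h=10, slot 10 empty -> index 10.
Insert 798: h=6, h2=9, slot 6 occupied -> index 4.
Insert 930: h=6, h2=1, slot 6 occupied -> index 7.
Insert 70: h=4, h2=1, slot 4 occupied -> index 5.
Table: [-, -, -, -, 798, 70, 435, 930, -, -, 285]
Lookup 785: h=4, h2=6, probe 4,10,5,0 → slot 0 empty, not found.

4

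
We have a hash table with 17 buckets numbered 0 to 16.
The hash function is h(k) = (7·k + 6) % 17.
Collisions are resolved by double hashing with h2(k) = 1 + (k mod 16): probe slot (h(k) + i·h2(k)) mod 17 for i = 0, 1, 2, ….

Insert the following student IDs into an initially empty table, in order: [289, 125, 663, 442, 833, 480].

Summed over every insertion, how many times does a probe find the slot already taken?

5

289 hashes to 6; slot 6 is free → place at 6.
125 hashes to 14; slot 14 is free → place at 14.
663 hashes to 6, h2=8; 6,14 taken → place at 5.
442 hashes to 6, h2=11; 6 taken → place at 0.
833 hashes to 6, h2=2; 6 taken → place at 8.
480 hashes to 0, h2=1; 0 taken → place at 1.
Table: [442, 480, -, -, -, 663, 289, -, 833, -, -, -, -, -, 125, -, -]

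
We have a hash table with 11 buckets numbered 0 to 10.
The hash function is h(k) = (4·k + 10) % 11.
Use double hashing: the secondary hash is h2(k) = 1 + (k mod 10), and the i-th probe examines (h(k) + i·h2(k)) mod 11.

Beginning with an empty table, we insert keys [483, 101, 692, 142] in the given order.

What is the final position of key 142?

483: h=6 -> slot 6
101: h=7 -> slot 7
692: h=6, h2=3, probe 6,9 -> slot 9
142: h=6, h2=3, probe 6,9,1 -> slot 1
Table: [., 142, ., ., ., ., 483, 101, ., 692, .]

1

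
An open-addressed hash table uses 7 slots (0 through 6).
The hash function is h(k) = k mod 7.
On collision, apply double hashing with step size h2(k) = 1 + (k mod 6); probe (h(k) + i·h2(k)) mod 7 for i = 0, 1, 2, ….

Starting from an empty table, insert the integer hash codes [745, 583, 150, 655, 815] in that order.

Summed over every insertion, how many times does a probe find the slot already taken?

4

745 hashes to 3; slot 3 is free → place at 3.
583 hashes to 2; slot 2 is free → place at 2.
150 hashes to 3, h2=1; 3 taken → place at 4.
655 hashes to 4, h2=2; 4 taken → place at 6.
815 hashes to 3, h2=6; 3,2 taken → place at 1.
Table: [∅, 815, 583, 745, 150, ∅, 655]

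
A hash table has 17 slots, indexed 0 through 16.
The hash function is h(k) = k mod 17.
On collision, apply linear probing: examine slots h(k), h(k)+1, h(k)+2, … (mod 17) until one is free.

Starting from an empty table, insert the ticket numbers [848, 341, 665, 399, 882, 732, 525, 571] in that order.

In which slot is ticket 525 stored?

0

Insert 848: h=15, slot 15 empty → index 15.
Insert 341: h=1, slot 1 empty → index 1.
Insert 665: h=2, slot 2 empty → index 2.
Insert 399: h=8, slot 8 empty → index 8.
Insert 882: h=15, slot 15 occupied → index 16.
Insert 732: h=1, slots 1,2 occupied → index 3.
Insert 525: h=15, slots 15,16 occupied → index 0.
Insert 571: h=10, slot 10 empty → index 10.
Table: [525, 341, 665, 732, -, -, -, -, 399, -, 571, -, -, -, -, 848, 882]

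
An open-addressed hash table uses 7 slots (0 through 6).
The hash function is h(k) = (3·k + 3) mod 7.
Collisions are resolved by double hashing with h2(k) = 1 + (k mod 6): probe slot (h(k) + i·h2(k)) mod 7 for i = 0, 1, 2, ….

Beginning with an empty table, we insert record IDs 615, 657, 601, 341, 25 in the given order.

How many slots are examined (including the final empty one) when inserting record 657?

615 hashes to 0; slot 0 is free -> place at 0.
657 hashes to 0, h2=4; 0 taken -> place at 4.
601 hashes to 0, h2=2; 0 taken -> place at 2.
341 hashes to 4, h2=6; 4 taken -> place at 3.
25 hashes to 1; slot 1 is free -> place at 1.
Table: [615, 25, 601, 341, 657, —, —]

2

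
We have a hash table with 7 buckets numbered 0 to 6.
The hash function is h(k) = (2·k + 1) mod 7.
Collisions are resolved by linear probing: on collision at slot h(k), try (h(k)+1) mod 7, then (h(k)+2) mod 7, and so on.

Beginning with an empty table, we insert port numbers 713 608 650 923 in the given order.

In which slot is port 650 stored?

1

713 hashes to 6; slot 6 is free → place at 6.
608 hashes to 6; 6 taken → place at 0.
650 hashes to 6; 6,0 taken → place at 1.
923 hashes to 6; 6,0,1 taken → place at 2.
Table: [608, 650, 923, _, _, _, 713]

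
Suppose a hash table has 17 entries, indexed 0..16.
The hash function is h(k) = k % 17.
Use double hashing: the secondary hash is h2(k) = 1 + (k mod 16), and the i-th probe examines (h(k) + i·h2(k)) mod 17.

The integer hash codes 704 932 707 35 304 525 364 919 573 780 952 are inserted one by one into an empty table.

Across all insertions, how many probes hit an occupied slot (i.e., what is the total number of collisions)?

Insert 704: h=7, slot 7 empty -> index 7.
Insert 932: h=14, slot 14 empty -> index 14.
Insert 707: h=10, slot 10 empty -> index 10.
Insert 35: h=1, slot 1 empty -> index 1.
Insert 304: h=15, slot 15 empty -> index 15.
Insert 525: h=15, h2=14, slot 15 occupied -> index 12.
Insert 364: h=7, h2=13, slot 7 occupied -> index 3.
Insert 919: h=1, h2=8, slot 1 occupied -> index 9.
Insert 573: h=12, h2=14, slots 12,9 occupied -> index 6.
Insert 780: h=15, h2=13, slot 15 occupied -> index 11.
Insert 952: h=0, slot 0 empty -> index 0.
Table: [952, 35, -, 364, -, -, 573, 704, -, 919, 707, 780, 525, -, 932, 304, -]

6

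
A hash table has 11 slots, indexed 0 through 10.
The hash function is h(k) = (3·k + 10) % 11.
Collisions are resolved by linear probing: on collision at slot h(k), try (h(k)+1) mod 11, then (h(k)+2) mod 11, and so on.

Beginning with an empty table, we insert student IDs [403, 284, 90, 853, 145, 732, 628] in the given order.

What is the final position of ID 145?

403: h=9 → slot 9
284: h=4 → slot 4
90: h=5 → slot 5
853: h=6 → slot 6
145: h=5, probe 5,6,7 → slot 7
732: h=6, probe 6,7,8 → slot 8
628: h=2 → slot 2
Table: [-, -, 628, -, 284, 90, 853, 145, 732, 403, -]

7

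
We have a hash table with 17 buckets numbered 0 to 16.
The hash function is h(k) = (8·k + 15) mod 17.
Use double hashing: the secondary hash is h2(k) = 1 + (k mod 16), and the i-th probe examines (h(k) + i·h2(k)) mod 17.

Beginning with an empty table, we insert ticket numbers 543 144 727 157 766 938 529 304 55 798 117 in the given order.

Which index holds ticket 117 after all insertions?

Insert 543: h=7, slot 7 empty => index 7.
Insert 144: h=11, slot 11 empty => index 11.
Insert 727: h=0, slot 0 empty => index 0.
Insert 157: h=13, slot 13 empty => index 13.
Insert 766: h=6, slot 6 empty => index 6.
Insert 938: h=5, slot 5 empty => index 5.
Insert 529: h=14, slot 14 empty => index 14.
Insert 304: h=16, slot 16 empty => index 16.
Insert 55: h=13, h2=8, slot 13 occupied => index 4.
Insert 798: h=7, h2=15, slots 7,5 occupied => index 3.
Insert 117: h=16, h2=6, slots 16,5,11,0,6 occupied => index 12.
Table: [727, _, _, 798, 55, 938, 766, 543, _, _, _, 144, 117, 157, 529, _, 304]

12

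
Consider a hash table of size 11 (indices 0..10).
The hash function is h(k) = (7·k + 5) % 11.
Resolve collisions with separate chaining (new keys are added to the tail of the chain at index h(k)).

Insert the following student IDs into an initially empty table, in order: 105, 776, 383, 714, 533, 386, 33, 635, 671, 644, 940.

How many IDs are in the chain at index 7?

Insert 105: h=3, bucket 3 empty -> new chain.
Insert 776: h=3, bucket 3 nonempty -> append to chain.
Insert 383: h=2, bucket 2 empty -> new chain.
Insert 714: h=9, bucket 9 empty -> new chain.
Insert 533: h=7, bucket 7 empty -> new chain.
Insert 386: h=1, bucket 1 empty -> new chain.
Insert 33: h=5, bucket 5 empty -> new chain.
Insert 635: h=6, bucket 6 empty -> new chain.
Insert 671: h=5, bucket 5 nonempty -> append to chain.
Insert 644: h=3, bucket 3 nonempty -> append to chain.
Insert 940: h=7, bucket 7 nonempty -> append to chain.
Final buckets:
0: ∅
1: 386
2: 383
3: 105 -> 776 -> 644
4: ∅
5: 33 -> 671
6: 635
7: 533 -> 940
8: ∅
9: 714
10: ∅

2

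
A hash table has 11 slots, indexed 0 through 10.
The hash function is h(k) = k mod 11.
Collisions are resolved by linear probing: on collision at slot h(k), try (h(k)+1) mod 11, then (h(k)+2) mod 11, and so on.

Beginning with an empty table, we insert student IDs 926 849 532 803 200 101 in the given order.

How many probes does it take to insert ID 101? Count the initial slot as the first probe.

926: h=2 => slot 2
849: h=2, probe 2,3 => slot 3
532: h=4 => slot 4
803: h=0 => slot 0
200: h=2, probe 2,3,4,5 => slot 5
101: h=2, probe 2,3,4,5,6 => slot 6
Table: [803, ∅, 926, 849, 532, 200, 101, ∅, ∅, ∅, ∅]

5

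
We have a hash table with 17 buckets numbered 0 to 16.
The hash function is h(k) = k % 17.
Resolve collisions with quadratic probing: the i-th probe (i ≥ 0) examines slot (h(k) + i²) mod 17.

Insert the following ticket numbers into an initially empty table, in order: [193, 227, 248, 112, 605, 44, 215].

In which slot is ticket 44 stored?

193: h=6 => slot 6
227: h=6, probe 6,7 => slot 7
248: h=10 => slot 10
112: h=10, probe 10,11 => slot 11
605: h=10, probe 10,11,14 => slot 14
44: h=10, probe 10,11,14,2 => slot 2
215: h=11, probe 11,12 => slot 12
Table: [-, -, 44, -, -, -, 193, 227, -, -, 248, 112, 215, -, 605, -, -]

2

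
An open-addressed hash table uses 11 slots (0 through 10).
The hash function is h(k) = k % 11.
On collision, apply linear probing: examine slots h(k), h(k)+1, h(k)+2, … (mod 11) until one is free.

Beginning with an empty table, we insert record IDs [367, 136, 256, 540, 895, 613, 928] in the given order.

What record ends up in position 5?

136

367 hashes to 4; slot 4 is free -> place at 4.
136 hashes to 4; 4 taken -> place at 5.
256 hashes to 3; slot 3 is free -> place at 3.
540 hashes to 1; slot 1 is free -> place at 1.
895 hashes to 4; 4,5 taken -> place at 6.
613 hashes to 8; slot 8 is free -> place at 8.
928 hashes to 4; 4,5,6 taken -> place at 7.
Table: [∅, 540, ∅, 256, 367, 136, 895, 928, 613, ∅, ∅]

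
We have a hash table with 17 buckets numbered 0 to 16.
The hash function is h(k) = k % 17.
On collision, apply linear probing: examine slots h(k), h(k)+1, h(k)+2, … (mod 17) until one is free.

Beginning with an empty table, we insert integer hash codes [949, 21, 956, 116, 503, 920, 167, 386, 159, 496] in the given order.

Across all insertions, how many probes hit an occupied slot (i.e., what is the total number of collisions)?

4

949 hashes to 14; slot 14 is free => place at 14.
21 hashes to 4; slot 4 is free => place at 4.
956 hashes to 4; 4 taken => place at 5.
116 hashes to 14; 14 taken => place at 15.
503 hashes to 10; slot 10 is free => place at 10.
920 hashes to 2; slot 2 is free => place at 2.
167 hashes to 14; 14,15 taken => place at 16.
386 hashes to 12; slot 12 is free => place at 12.
159 hashes to 6; slot 6 is free => place at 6.
496 hashes to 3; slot 3 is free => place at 3.
Table: [_, _, 920, 496, 21, 956, 159, _, _, _, 503, _, 386, _, 949, 116, 167]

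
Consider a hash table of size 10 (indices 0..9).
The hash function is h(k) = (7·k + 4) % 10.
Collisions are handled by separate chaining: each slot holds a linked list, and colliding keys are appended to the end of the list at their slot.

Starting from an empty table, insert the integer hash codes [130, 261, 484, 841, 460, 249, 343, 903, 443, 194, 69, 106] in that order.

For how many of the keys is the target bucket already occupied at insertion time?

Insert 130: h=4, bucket 4 empty -> new chain.
Insert 261: h=1, bucket 1 empty -> new chain.
Insert 484: h=2, bucket 2 empty -> new chain.
Insert 841: h=1, bucket 1 nonempty -> append to chain.
Insert 460: h=4, bucket 4 nonempty -> append to chain.
Insert 249: h=7, bucket 7 empty -> new chain.
Insert 343: h=5, bucket 5 empty -> new chain.
Insert 903: h=5, bucket 5 nonempty -> append to chain.
Insert 443: h=5, bucket 5 nonempty -> append to chain.
Insert 194: h=2, bucket 2 nonempty -> append to chain.
Insert 69: h=7, bucket 7 nonempty -> append to chain.
Insert 106: h=6, bucket 6 empty -> new chain.
Final buckets:
0: —
1: 261 -> 841
2: 484 -> 194
3: —
4: 130 -> 460
5: 343 -> 903 -> 443
6: 106
7: 249 -> 69
8: —
9: —

6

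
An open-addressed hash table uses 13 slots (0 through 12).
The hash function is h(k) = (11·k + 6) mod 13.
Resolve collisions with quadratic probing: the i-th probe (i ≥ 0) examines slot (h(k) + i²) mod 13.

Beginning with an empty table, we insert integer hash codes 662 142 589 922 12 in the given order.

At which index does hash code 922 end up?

662: h=8 => slot 8
142: h=8, probe 8,9 => slot 9
589: h=11 => slot 11
922: h=8, probe 8,9,12 => slot 12
12: h=8, probe 8,9,12,4 => slot 4
Table: [_, _, _, _, 12, _, _, _, 662, 142, _, 589, 922]

12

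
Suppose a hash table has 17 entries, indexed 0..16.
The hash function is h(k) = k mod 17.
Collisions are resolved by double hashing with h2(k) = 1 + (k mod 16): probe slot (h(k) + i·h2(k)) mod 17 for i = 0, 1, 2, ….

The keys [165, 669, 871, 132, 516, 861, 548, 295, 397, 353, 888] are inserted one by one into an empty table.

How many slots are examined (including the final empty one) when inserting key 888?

165 hashes to 12; slot 12 is free → place at 12.
669 hashes to 6; slot 6 is free → place at 6.
871 hashes to 4; slot 4 is free → place at 4.
132 hashes to 13; slot 13 is free → place at 13.
516 hashes to 6, h2=5; 6 taken → place at 11.
861 hashes to 11, h2=14; 11 taken → place at 8.
548 hashes to 4, h2=5; 4 taken → place at 9.
295 hashes to 6, h2=8; 6 taken → place at 14.
397 hashes to 6, h2=14; 6 taken → place at 3.
353 hashes to 13, h2=2; 13 taken → place at 15.
888 hashes to 4, h2=9; 4,13 taken → place at 5.
Table: [∅, ∅, ∅, 397, 871, 888, 669, ∅, 861, 548, ∅, 516, 165, 132, 295, 353, ∅]

3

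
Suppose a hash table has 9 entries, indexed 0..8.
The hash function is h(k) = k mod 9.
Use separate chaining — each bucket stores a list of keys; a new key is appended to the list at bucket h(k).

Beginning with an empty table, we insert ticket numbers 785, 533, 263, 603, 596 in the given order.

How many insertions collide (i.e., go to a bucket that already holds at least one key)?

3

785 → bucket 2
533 → bucket 2 (collision)
263 → bucket 2 (collision)
603 → bucket 0
596 → bucket 2 (collision)
Final buckets:
0: 603
1: ∅
2: 785 -> 533 -> 263 -> 596
3: ∅
4: ∅
5: ∅
6: ∅
7: ∅
8: ∅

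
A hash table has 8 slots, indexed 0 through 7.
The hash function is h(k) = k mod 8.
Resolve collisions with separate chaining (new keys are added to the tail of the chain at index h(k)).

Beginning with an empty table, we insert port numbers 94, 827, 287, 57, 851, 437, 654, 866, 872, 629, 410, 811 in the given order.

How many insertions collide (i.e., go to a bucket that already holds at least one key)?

5

94 -> bucket 6
827 -> bucket 3
287 -> bucket 7
57 -> bucket 1
851 -> bucket 3 (collision)
437 -> bucket 5
654 -> bucket 6 (collision)
866 -> bucket 2
872 -> bucket 0
629 -> bucket 5 (collision)
410 -> bucket 2 (collision)
811 -> bucket 3 (collision)
Final buckets:
0: 872
1: 57
2: 866 -> 410
3: 827 -> 851 -> 811
4: _
5: 437 -> 629
6: 94 -> 654
7: 287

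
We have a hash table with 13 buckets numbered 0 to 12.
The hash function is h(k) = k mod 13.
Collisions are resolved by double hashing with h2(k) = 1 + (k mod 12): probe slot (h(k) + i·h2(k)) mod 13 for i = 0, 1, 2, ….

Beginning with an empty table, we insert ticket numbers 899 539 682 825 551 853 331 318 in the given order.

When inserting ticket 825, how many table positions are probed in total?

Insert 899: h=2, slot 2 empty => index 2.
Insert 539: h=6, slot 6 empty => index 6.
Insert 682: h=6, h2=11, slot 6 occupied => index 4.
Insert 825: h=6, h2=10, slot 6 occupied => index 3.
Insert 551: h=5, slot 5 empty => index 5.
Insert 853: h=8, slot 8 empty => index 8.
Insert 331: h=6, h2=8, slot 6 occupied => index 1.
Insert 318: h=6, h2=7, slot 6 occupied => index 0.
Table: [318, 331, 899, 825, 682, 551, 539, —, 853, —, —, —, —]

2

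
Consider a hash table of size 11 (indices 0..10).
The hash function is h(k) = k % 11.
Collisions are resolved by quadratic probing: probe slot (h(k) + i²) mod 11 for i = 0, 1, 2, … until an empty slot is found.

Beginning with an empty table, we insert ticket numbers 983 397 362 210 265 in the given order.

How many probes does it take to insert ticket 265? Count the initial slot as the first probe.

3

Insert 983: h=4, slot 4 empty -> index 4.
Insert 397: h=1, slot 1 empty -> index 1.
Insert 362: h=10, slot 10 empty -> index 10.
Insert 210: h=1, slot 1 occupied -> index 2.
Insert 265: h=1, slots 1,2 occupied -> index 5.
Table: [∅, 397, 210, ∅, 983, 265, ∅, ∅, ∅, ∅, 362]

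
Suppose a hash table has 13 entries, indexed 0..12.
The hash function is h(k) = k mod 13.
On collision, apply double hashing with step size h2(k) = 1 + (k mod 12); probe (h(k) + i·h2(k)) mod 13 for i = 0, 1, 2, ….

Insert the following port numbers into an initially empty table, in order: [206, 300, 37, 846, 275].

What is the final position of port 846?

Insert 206: h=11, slot 11 empty => index 11.
Insert 300: h=1, slot 1 empty => index 1.
Insert 37: h=11, h2=2, slot 11 occupied => index 0.
Insert 846: h=1, h2=7, slot 1 occupied => index 8.
Insert 275: h=2, slot 2 empty => index 2.
Table: [37, 300, 275, —, —, —, —, —, 846, —, —, 206, —]

8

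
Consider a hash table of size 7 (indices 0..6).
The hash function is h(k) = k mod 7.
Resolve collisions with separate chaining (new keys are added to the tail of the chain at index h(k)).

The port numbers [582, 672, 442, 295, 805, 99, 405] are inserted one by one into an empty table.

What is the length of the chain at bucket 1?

Insert 582: h=1, bucket 1 empty -> new chain.
Insert 672: h=0, bucket 0 empty -> new chain.
Insert 442: h=1, bucket 1 nonempty -> append to chain.
Insert 295: h=1, bucket 1 nonempty -> append to chain.
Insert 805: h=0, bucket 0 nonempty -> append to chain.
Insert 99: h=1, bucket 1 nonempty -> append to chain.
Insert 405: h=6, bucket 6 empty -> new chain.
Final buckets:
0: 672 -> 805
1: 582 -> 442 -> 295 -> 99
2: —
3: —
4: —
5: —
6: 405

4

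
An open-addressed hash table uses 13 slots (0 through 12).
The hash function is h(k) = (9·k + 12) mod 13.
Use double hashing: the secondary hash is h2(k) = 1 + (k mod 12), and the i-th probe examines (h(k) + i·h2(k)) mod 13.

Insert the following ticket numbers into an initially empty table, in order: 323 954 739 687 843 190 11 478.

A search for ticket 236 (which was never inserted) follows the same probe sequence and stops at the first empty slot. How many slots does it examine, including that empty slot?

2

323 hashes to 7; slot 7 is free → place at 7.
954 hashes to 5; slot 5 is free → place at 5.
739 hashes to 7, h2=8; 7 taken → place at 2.
687 hashes to 7, h2=4; 7 taken → place at 11.
843 hashes to 7, h2=4; 7,11,2 taken → place at 6.
190 hashes to 6, h2=11; 6 taken → place at 4.
11 hashes to 7, h2=12; 7,6,5,4 taken → place at 3.
478 hashes to 11, h2=11; 11 taken → place at 9.
Table: [., ., 739, 11, 190, 954, 843, 323, ., 478, ., 687, .]
Lookup 236: h=4, h2=9, probe 4,0 → slot 0 empty, not found.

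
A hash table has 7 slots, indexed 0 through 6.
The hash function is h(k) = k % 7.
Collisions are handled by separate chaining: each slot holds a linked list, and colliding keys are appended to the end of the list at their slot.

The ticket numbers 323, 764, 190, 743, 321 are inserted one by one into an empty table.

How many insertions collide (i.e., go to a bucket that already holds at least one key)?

323 → bucket 1
764 → bucket 1 (collision)
190 → bucket 1 (collision)
743 → bucket 1 (collision)
321 → bucket 6
Final buckets:
0: —
1: 323 -> 764 -> 190 -> 743
2: —
3: —
4: —
5: —
6: 321

3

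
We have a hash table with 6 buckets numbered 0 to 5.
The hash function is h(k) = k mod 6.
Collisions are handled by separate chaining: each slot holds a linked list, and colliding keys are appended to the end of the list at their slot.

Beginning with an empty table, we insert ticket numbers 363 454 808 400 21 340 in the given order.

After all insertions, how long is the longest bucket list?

4

Insert 363: h=3, bucket 3 empty -> new chain.
Insert 454: h=4, bucket 4 empty -> new chain.
Insert 808: h=4, bucket 4 nonempty -> append to chain.
Insert 400: h=4, bucket 4 nonempty -> append to chain.
Insert 21: h=3, bucket 3 nonempty -> append to chain.
Insert 340: h=4, bucket 4 nonempty -> append to chain.
Final buckets:
0: -
1: -
2: -
3: 363 -> 21
4: 454 -> 808 -> 400 -> 340
5: -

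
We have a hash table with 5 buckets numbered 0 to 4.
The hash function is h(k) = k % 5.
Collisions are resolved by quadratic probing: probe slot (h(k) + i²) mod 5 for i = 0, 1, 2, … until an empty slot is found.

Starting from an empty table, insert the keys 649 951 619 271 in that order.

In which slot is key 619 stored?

0

649: h=4 → slot 4
951: h=1 → slot 1
619: h=4, probe 4,0 → slot 0
271: h=1, probe 1,2 → slot 2
Table: [619, 951, 271, ., 649]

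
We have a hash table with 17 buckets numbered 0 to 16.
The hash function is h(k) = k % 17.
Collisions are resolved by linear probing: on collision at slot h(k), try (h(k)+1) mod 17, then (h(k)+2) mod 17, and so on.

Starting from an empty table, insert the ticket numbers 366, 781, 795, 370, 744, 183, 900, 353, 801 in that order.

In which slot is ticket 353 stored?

366 hashes to 9; slot 9 is free → place at 9.
781 hashes to 16; slot 16 is free → place at 16.
795 hashes to 13; slot 13 is free → place at 13.
370 hashes to 13; 13 taken → place at 14.
744 hashes to 13; 13,14 taken → place at 15.
183 hashes to 13; 13,14,15,16 taken → place at 0.
900 hashes to 16; 16,0 taken → place at 1.
353 hashes to 13; 13,14,15,16,0,1 taken → place at 2.
801 hashes to 2; 2 taken → place at 3.
Table: [183, 900, 353, 801, —, —, —, —, —, 366, —, —, —, 795, 370, 744, 781]

2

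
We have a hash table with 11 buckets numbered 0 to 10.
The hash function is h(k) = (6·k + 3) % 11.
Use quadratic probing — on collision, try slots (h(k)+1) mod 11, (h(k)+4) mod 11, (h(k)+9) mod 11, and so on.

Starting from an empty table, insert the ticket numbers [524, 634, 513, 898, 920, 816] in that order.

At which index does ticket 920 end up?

524: h=1 => slot 1
634: h=1, probe 1,2 => slot 2
513: h=1, probe 1,2,5 => slot 5
898: h=1, probe 1,2,5,10 => slot 10
920: h=1, probe 1,2,5,10,6 => slot 6
816: h=4 => slot 4
Table: [—, 524, 634, —, 816, 513, 920, —, —, —, 898]

6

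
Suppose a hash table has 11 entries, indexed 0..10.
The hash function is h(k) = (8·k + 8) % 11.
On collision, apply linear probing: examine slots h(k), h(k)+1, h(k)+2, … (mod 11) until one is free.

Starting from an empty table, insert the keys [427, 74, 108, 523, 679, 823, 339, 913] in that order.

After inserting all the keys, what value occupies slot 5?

823

427: h=3 → slot 3
74: h=6 → slot 6
108: h=3, probe 3,4 → slot 4
523: h=1 → slot 1
679: h=6, probe 6,7 → slot 7
823: h=3, probe 3,4,5 → slot 5
339: h=3, probe 3,4,5,6,7,8 → slot 8
913: h=8, probe 8,9 → slot 9
Table: [∅, 523, ∅, 427, 108, 823, 74, 679, 339, 913, ∅]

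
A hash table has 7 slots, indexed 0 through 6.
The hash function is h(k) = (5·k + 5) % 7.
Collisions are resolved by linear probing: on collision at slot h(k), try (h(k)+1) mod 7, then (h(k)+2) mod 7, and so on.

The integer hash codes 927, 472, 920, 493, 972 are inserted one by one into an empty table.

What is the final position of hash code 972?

927 hashes to 6; slot 6 is free -> place at 6.
472 hashes to 6; 6 taken -> place at 0.
920 hashes to 6; 6,0 taken -> place at 1.
493 hashes to 6; 6,0,1 taken -> place at 2.
972 hashes to 0; 0,1,2 taken -> place at 3.
Table: [472, 920, 493, 972, ., ., 927]

3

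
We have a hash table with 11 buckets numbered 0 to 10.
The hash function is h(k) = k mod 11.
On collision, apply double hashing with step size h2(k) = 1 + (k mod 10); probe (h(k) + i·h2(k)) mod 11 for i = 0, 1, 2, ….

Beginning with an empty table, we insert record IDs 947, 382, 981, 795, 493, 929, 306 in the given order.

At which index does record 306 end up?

Insert 947: h=1, slot 1 empty → index 1.
Insert 382: h=8, slot 8 empty → index 8.
Insert 981: h=2, slot 2 empty → index 2.
Insert 795: h=3, slot 3 empty → index 3.
Insert 493: h=9, slot 9 empty → index 9.
Insert 929: h=5, slot 5 empty → index 5.
Insert 306: h=9, h2=7, slots 9,5,1,8 occupied → index 4.
Table: [., 947, 981, 795, 306, 929, ., ., 382, 493, .]

4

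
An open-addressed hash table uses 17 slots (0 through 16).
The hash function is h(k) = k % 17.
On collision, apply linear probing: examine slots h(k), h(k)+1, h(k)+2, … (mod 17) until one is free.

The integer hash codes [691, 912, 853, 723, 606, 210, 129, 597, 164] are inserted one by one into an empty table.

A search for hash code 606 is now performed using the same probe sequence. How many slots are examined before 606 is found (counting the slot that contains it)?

691 hashes to 11; slot 11 is free => place at 11.
912 hashes to 11; 11 taken => place at 12.
853 hashes to 3; slot 3 is free => place at 3.
723 hashes to 9; slot 9 is free => place at 9.
606 hashes to 11; 11,12 taken => place at 13.
210 hashes to 6; slot 6 is free => place at 6.
129 hashes to 10; slot 10 is free => place at 10.
597 hashes to 2; slot 2 is free => place at 2.
164 hashes to 11; 11,12,13 taken => place at 14.
Table: [_, _, 597, 853, _, _, 210, _, _, 723, 129, 691, 912, 606, 164, _, _]
Lookup 606: h=11, probe 11,12,13 → found at 13.

3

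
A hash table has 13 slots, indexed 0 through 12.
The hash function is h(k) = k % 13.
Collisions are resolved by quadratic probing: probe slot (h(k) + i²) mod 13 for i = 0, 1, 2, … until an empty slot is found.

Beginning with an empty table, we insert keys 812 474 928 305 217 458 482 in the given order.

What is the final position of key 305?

10

Insert 812: h=6, slot 6 empty → index 6.
Insert 474: h=6, slot 6 occupied → index 7.
Insert 928: h=5, slot 5 empty → index 5.
Insert 305: h=6, slots 6,7 occupied → index 10.
Insert 217: h=9, slot 9 empty → index 9.
Insert 458: h=3, slot 3 empty → index 3.
Insert 482: h=1, slot 1 empty → index 1.
Table: [∅, 482, ∅, 458, ∅, 928, 812, 474, ∅, 217, 305, ∅, ∅]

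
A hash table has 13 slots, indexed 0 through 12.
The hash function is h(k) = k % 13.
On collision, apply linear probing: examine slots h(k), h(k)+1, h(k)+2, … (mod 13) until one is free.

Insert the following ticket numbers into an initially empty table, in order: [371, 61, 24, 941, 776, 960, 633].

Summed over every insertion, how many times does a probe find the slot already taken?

Insert 371: h=7, slot 7 empty => index 7.
Insert 61: h=9, slot 9 empty => index 9.
Insert 24: h=11, slot 11 empty => index 11.
Insert 941: h=5, slot 5 empty => index 5.
Insert 776: h=9, slot 9 occupied => index 10.
Insert 960: h=11, slot 11 occupied => index 12.
Insert 633: h=9, slots 9,10,11,12 occupied => index 0.
Table: [633, _, _, _, _, 941, _, 371, _, 61, 776, 24, 960]

6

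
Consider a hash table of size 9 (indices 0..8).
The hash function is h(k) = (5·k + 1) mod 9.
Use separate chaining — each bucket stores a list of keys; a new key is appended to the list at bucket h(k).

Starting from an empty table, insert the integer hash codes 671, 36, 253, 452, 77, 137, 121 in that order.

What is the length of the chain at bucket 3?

671 → bucket 8
36 → bucket 1
253 → bucket 6
452 → bucket 2
77 → bucket 8 (collision)
137 → bucket 2 (collision)
121 → bucket 3
Final buckets:
0: —
1: 36
2: 452 -> 137
3: 121
4: —
5: —
6: 253
7: —
8: 671 -> 77

1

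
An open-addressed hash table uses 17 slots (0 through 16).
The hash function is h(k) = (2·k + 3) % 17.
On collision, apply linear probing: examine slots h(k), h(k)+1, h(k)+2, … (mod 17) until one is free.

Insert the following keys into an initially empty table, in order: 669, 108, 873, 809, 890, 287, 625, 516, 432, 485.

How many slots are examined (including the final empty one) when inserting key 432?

669 hashes to 15; slot 15 is free => place at 15.
108 hashes to 15; 15 taken => place at 16.
873 hashes to 15; 15,16 taken => place at 0.
809 hashes to 6; slot 6 is free => place at 6.
890 hashes to 15; 15,16,0 taken => place at 1.
287 hashes to 16; 16,0,1 taken => place at 2.
625 hashes to 12; slot 12 is free => place at 12.
516 hashes to 15; 15,16,0,1,2 taken => place at 3.
432 hashes to 0; 0,1,2,3 taken => place at 4.
485 hashes to 4; 4 taken => place at 5.
Table: [873, 890, 287, 516, 432, 485, 809, _, _, _, _, _, 625, _, _, 669, 108]

5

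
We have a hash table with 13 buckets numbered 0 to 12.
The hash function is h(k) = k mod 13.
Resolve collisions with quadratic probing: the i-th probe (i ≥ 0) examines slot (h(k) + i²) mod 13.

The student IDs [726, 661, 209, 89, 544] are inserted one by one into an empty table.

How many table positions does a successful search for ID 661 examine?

Insert 726: h=11, slot 11 empty → index 11.
Insert 661: h=11, slot 11 occupied → index 12.
Insert 209: h=1, slot 1 empty → index 1.
Insert 89: h=11, slots 11,12 occupied → index 2.
Insert 544: h=11, slots 11,12,2 occupied → index 7.
Table: [—, 209, 89, —, —, —, —, 544, —, —, —, 726, 661]
Lookup 661: h=11, probe 11,12 → found at 12.

2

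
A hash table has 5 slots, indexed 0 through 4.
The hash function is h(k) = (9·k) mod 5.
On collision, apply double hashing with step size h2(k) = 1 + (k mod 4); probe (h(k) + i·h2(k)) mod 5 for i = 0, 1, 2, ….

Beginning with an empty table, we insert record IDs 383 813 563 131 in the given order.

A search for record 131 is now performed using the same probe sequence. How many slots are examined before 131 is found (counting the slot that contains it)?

2

383 hashes to 2; slot 2 is free => place at 2.
813 hashes to 2, h2=2; 2 taken => place at 4.
563 hashes to 2, h2=4; 2 taken => place at 1.
131 hashes to 4, h2=4; 4 taken => place at 3.
Table: [—, 563, 383, 131, 813]
Lookup 131: h=4, h2=4, probe 4,3 → found at 3.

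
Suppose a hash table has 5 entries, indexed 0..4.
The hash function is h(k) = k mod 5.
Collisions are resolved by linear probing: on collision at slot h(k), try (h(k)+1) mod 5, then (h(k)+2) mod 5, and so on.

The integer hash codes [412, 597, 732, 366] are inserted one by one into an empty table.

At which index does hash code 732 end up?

412 hashes to 2; slot 2 is free → place at 2.
597 hashes to 2; 2 taken → place at 3.
732 hashes to 2; 2,3 taken → place at 4.
366 hashes to 1; slot 1 is free → place at 1.
Table: [—, 366, 412, 597, 732]

4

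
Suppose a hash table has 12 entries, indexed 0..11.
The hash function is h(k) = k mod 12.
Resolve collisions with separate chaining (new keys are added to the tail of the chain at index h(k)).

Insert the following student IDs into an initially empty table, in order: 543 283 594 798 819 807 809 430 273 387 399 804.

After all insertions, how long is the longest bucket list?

5

543 → bucket 3
283 → bucket 7
594 → bucket 6
798 → bucket 6 (collision)
819 → bucket 3 (collision)
807 → bucket 3 (collision)
809 → bucket 5
430 → bucket 10
273 → bucket 9
387 → bucket 3 (collision)
399 → bucket 3 (collision)
804 → bucket 0
Final buckets:
0: 804
1: _
2: _
3: 543 -> 819 -> 807 -> 387 -> 399
4: _
5: 809
6: 594 -> 798
7: 283
8: _
9: 273
10: 430
11: _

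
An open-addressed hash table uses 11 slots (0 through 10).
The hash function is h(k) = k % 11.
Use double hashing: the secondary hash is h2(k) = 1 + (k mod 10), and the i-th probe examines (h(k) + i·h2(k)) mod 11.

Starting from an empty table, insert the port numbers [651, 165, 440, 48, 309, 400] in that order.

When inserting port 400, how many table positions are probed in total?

2

651: h=2 => slot 2
165: h=0 => slot 0
440: h=0, h2=1, probe 0,1 => slot 1
48: h=4 => slot 4
309: h=1, h2=10, probe 1,0,10 => slot 10
400: h=4, h2=1, probe 4,5 => slot 5
Table: [165, 440, 651, _, 48, 400, _, _, _, _, 309]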